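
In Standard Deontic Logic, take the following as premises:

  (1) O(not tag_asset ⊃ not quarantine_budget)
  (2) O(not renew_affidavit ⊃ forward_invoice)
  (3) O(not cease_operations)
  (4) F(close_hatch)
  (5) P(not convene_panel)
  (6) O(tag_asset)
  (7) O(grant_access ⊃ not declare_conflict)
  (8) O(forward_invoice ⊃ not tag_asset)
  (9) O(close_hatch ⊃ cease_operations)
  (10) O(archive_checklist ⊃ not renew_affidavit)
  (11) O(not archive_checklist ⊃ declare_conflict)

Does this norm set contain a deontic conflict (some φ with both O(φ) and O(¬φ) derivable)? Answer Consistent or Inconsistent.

Consistent

Premise 9 is O(close_hatch ⊃ cease_operations), but O(close_hatch) is not derivable from the premises, so it does not yield O(cease_operations).
So O(cease_operations) is not derivable, and the apparent clash with O(not cease_operations) does not arise.
A world satisfying every obligation exists (e.g. archive_checklist=false, cease_operations=false, close_hatch=false, convene_panel=false, declare_conflict=true, forward_invoice=false, grant_access=false, quarantine_budget=false, renew_affidavit=true, tag_asset=true); no atom is both obligatory and forbidden, so the set is consistent.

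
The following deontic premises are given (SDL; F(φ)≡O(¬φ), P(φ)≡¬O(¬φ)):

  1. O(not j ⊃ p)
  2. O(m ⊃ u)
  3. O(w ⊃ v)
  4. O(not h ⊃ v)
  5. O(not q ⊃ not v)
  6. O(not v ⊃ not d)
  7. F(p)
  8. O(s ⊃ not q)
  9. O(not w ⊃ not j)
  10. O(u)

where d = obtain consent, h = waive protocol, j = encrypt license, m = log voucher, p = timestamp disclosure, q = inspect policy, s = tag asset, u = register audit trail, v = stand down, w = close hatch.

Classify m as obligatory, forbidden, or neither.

Premise 2 is O(m ⊃ u); even if O(u) held, inferring O(m) would be affirming the consequent — invalid.
No premise or chain of K-axiom applications forces O(m), and none forces O(not m). So m is neither obligatory nor forbidden under these norms.

Neither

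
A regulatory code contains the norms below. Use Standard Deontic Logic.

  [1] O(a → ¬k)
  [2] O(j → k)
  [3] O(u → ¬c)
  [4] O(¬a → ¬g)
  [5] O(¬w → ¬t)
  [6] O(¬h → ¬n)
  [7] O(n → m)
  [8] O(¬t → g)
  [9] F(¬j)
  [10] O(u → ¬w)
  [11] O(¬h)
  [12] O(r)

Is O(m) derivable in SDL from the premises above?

No

Premise 7 is O(n → m), but O(n) is not derivable from the premises, so it does not yield O(m).
No other premise forces O(m). An ideal world satisfying every premise can still have m false, so O(m) is not derivable.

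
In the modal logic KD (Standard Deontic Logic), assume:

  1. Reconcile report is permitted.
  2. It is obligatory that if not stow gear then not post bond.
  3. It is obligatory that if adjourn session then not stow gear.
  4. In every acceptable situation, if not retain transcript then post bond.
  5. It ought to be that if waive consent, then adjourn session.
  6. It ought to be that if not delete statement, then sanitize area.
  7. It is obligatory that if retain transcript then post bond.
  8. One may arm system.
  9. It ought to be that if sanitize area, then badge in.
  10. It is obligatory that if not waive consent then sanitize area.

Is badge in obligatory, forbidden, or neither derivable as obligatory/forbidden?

Premises 7 and 4 are O(retain_transcript → post_bond) and O(¬retain_transcript → post_bond); every ideal world satisfies retain_transcript or ¬retain_transcript, so in either case post_bond holds — hence O(post_bond).
Premise 2, O(¬stow_gear → ¬post_bond), contraposes to O(post_bond → stow_gear); with O(post_bond) we get O(stow_gear).
Premise 3, O(adjourn_session → ¬stow_gear), contraposes to O(stow_gear → ¬adjourn_session); with O(stow_gear) we get O(¬adjourn_session).
The contrapositive of premise 5 (O(waive_consent → adjourn_session)) is O(¬adjourn_session → ¬waive_consent), and O(¬adjourn_session) is already established, so O(¬waive_consent).
From O(¬waive_consent) and premise 10, O(¬waive_consent → sanitize_area), we obtain O(sanitize_area).
Applying K to premise 9 (O(sanitize_area → badge_in)) and O(sanitize_area) yields O(badge_in).
Premises 1, 6, 8 do not contribute to this derivation.
Hence badge_in is obligatory.

Obligatory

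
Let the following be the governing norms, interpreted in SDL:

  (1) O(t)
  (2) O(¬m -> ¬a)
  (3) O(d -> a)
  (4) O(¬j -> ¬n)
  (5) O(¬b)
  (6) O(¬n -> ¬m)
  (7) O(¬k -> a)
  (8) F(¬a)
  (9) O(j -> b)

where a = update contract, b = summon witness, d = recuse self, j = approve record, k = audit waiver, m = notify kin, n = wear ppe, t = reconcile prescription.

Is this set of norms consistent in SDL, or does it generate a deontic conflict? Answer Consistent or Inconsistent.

Premise 8, F(¬a), is equivalent to O(a).
Premise 2, O(¬m -> ¬a), contraposes to O(a -> m); with O(a) we get O(m).
Premise 6 is O(¬n -> ¬m); contrapositively O(m -> n). Since O(m) holds, K gives O(n).
Premise 4, O(¬j -> ¬n), contraposes to O(n -> j); with O(n) we get O(j).
Premise 9 is O(j -> b); since O(j), deontic closure gives O(b).
But premise 5 directly asserts O(¬b).
We now have both O(b) and O(¬b) — b is simultaneously obligatory and forbidden, violating the D-axiom.

Inconsistent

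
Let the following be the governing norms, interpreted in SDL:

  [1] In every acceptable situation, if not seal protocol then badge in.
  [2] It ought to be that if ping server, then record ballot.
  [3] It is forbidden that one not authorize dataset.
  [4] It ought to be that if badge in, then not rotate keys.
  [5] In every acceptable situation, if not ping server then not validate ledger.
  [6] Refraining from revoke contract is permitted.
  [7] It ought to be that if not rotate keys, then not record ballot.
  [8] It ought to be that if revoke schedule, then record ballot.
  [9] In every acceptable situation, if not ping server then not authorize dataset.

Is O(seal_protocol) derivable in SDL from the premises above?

Yes

Premise 3 is F(¬authorize_dataset), i.e. O(authorize_dataset).
Premise 9 is O(¬ping_server → ¬authorize_dataset); contrapositively O(authorize_dataset → ping_server). Since O(authorize_dataset) holds, K gives O(ping_server).
Applying K to premise 2 (O(ping_server → record_ballot)) and O(ping_server) yields O(record_ballot).
The contrapositive of premise 7 (O(¬rotate_keys → ¬record_ballot)) is O(record_ballot → rotate_keys), and O(record_ballot) is already established, so O(rotate_keys).
The contrapositive of premise 4 (O(badge_in → ¬rotate_keys)) is O(rotate_keys → ¬badge_in), and O(rotate_keys) is already established, so O(¬badge_in).
Premise 1, O(¬seal_protocol → badge_in), contraposes to O(¬badge_in → seal_protocol); with O(¬badge_in) we get O(seal_protocol).
Premises 5, 6, 8 do not contribute to this derivation.
So O(seal_protocol) follows.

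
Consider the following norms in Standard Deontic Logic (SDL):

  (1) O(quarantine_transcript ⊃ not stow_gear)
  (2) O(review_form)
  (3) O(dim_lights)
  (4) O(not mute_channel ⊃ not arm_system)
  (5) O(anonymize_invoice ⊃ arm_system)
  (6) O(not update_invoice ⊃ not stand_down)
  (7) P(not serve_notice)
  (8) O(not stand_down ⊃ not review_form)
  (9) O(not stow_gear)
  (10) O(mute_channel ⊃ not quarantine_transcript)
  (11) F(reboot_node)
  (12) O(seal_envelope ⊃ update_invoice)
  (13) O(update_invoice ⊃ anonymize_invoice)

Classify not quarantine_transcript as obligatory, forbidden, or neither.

Premise 2 states O(review_form) outright.
The contrapositive of premise 8 (O(not stand_down ⊃ not review_form)) is O(review_form ⊃ stand_down), and O(review_form) is already established, so O(stand_down).
The contrapositive of premise 6 (O(not update_invoice ⊃ not stand_down)) is O(stand_down ⊃ update_invoice), and O(stand_down) is already established, so O(update_invoice).
From O(update_invoice) and premise 13, O(update_invoice ⊃ anonymize_invoice), we obtain O(anonymize_invoice).
With premise 5, O(anonymize_invoice ⊃ arm_system), the K-axiom yields O(arm_system).
The contrapositive of premise 4 (O(not mute_channel ⊃ not arm_system)) is O(arm_system ⊃ mute_channel), and O(arm_system) is already established, so O(mute_channel).
From O(mute_channel) and premise 10, O(mute_channel ⊃ not quarantine_transcript), we obtain O(not quarantine_transcript).
Premises 1, 3, 7, 9, 11, 12 do not contribute to this derivation.
Hence not quarantine_transcript is obligatory.

Obligatory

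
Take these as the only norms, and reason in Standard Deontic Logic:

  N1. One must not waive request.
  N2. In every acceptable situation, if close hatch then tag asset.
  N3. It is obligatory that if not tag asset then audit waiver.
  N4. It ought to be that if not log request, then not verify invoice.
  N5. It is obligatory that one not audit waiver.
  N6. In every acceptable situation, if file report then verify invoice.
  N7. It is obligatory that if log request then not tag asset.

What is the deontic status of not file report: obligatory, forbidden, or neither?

Premise 5 gives O(¬audit_waiver).
The contrapositive of premise 3 (O(¬tag_asset → audit_waiver)) is O(¬audit_waiver → tag_asset), and O(¬audit_waiver) is already established, so O(tag_asset).
Premise 7 is O(log_request → ¬tag_asset); contrapositively O(tag_asset → ¬log_request). Since O(tag_asset) holds, K gives O(¬log_request).
From O(¬log_request) and premise 4, O(¬log_request → ¬verify_invoice), we obtain O(¬verify_invoice).
Premise 6, O(file_report → verify_invoice), contraposes to O(¬verify_invoice → ¬file_report); with O(¬verify_invoice) we get O(¬file_report).
Premises 1, 2 do not contribute to this derivation.
Hence ¬file_report is obligatory.

Obligatory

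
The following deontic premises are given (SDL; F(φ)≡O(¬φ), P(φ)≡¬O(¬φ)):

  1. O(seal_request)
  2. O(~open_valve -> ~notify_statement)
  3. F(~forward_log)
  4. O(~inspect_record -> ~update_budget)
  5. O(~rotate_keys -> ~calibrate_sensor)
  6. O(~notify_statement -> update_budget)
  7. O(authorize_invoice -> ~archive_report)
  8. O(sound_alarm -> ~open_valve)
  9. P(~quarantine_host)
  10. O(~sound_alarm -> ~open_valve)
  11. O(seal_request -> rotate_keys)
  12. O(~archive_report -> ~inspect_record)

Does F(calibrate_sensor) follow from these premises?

Premise 5 is O(~rotate_keys -> ~calibrate_sensor), but O(~rotate_keys) is not derivable from the premises, so it does not yield O(~calibrate_sensor).
No other premise forces O(~calibrate_sensor). An ideal world satisfying every premise can still have calibrate_sensor true, so F(calibrate_sensor) is not derivable.

No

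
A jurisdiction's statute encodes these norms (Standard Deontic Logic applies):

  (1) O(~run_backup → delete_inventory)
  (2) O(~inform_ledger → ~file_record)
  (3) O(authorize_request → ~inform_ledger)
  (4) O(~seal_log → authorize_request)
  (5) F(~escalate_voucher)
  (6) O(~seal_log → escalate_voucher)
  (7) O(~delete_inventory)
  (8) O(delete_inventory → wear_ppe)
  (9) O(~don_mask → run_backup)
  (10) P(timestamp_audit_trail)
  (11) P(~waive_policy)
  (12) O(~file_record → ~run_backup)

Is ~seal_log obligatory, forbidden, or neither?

Forbidden

From premise 7 we have O(~delete_inventory).
Premise 1 is O(~run_backup → delete_inventory); contrapositively O(~delete_inventory → run_backup). Since O(~delete_inventory) holds, K gives O(run_backup).
Premise 12 is O(~file_record → ~run_backup); contrapositively O(run_backup → file_record). Since O(run_backup) holds, K gives O(file_record).
The contrapositive of premise 2 (O(~inform_ledger → ~file_record)) is O(file_record → inform_ledger), and O(file_record) is already established, so O(inform_ledger).
Premise 3 is O(authorize_request → ~inform_ledger); contrapositively O(inform_ledger → ~authorize_request). Since O(inform_ledger) holds, K gives O(~authorize_request).
Premise 4, O(~seal_log → authorize_request), contraposes to O(~authorize_request → seal_log); with O(~authorize_request) we get O(seal_log).
Premises 5, 6, 8, 9, 10, 11 do not contribute to this derivation.
Thus O(seal_log), which is F(~seal_log): ~seal_log is forbidden.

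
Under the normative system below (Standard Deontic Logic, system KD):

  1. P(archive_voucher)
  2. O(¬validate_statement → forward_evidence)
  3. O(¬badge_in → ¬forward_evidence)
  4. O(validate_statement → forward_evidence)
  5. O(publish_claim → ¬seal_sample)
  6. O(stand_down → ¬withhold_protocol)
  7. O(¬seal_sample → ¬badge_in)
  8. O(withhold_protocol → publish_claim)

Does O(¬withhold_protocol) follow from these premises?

Yes

Premises 2 and 4 cover both cases: O(¬validate_statement → forward_evidence) and O(validate_statement → forward_evidence). Since ¬validate_statement ∨ validate_statement is a tautology, O(forward_evidence) follows.
Premise 3, O(¬badge_in → ¬forward_evidence), contraposes to O(forward_evidence → badge_in); with O(forward_evidence) we get O(badge_in).
The contrapositive of premise 7 (O(¬seal_sample → ¬badge_in)) is O(badge_in → seal_sample), and O(badge_in) is already established, so O(seal_sample).
Premise 5 is O(publish_claim → ¬seal_sample); contrapositively O(seal_sample → ¬publish_claim). Since O(seal_sample) holds, K gives O(¬publish_claim).
Premise 8 is O(withhold_protocol → publish_claim); contrapositively O(¬publish_claim → ¬withhold_protocol). Since O(¬publish_claim) holds, K gives O(¬withhold_protocol).
Premises 1, 6 do not contribute to this derivation.
So O(¬withhold_protocol) follows.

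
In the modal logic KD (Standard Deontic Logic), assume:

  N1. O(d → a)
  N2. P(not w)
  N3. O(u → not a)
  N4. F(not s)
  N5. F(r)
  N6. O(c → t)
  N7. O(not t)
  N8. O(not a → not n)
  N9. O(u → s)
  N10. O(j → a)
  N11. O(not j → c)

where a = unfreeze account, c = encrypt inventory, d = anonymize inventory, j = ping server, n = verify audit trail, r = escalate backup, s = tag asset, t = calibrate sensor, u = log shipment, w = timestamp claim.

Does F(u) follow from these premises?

Premise 7 states O(not t) outright.
The contrapositive of premise 6 (O(c → t)) is O(not t → not c), and O(not t) is already established, so O(not c).
Premise 11 is O(not j → c); contrapositively O(not c → j). Since O(not c) holds, K gives O(j).
Applying K to premise 10 (O(j → a)) and O(j) yields O(a).
The contrapositive of premise 3 (O(u → not a)) is O(a → not u), and O(a) is already established, so O(not u).
Premises 1, 2, 4, 5, 8, 9 do not contribute to this derivation.
So O(not u) holds, i.e. F(u). The claim follows.

Yes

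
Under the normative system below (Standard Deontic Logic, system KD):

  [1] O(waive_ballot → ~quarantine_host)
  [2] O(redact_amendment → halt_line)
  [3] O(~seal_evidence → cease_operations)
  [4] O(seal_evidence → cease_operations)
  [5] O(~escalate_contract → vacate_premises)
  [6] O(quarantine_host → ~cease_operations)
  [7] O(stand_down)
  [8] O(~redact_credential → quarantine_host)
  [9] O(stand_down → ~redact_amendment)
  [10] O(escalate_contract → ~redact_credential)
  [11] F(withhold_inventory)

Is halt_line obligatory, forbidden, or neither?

Premise 2 is O(redact_amendment → halt_line), but O(redact_amendment) is not derivable from the premises, so it does not yield O(halt_line).
No premise or chain of K-axiom applications forces O(halt_line), and none forces O(~halt_line). So halt_line is neither obligatory nor forbidden under these norms.

Neither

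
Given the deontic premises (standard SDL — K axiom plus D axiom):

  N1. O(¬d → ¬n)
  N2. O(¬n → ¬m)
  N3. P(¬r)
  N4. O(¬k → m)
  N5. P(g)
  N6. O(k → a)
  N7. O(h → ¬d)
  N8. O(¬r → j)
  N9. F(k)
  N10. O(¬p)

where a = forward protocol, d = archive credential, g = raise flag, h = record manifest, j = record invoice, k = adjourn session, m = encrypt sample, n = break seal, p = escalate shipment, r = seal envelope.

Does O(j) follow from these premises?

Premise 8 is O(¬r → j), but O(¬r) is not derivable from the premises (the permission P(¬r) asserts only ¬O(r), not O(¬r)), so it does not yield O(j).
No other premise forces O(j). An ideal world satisfying every premise can still have j false, so O(j) is not derivable.

No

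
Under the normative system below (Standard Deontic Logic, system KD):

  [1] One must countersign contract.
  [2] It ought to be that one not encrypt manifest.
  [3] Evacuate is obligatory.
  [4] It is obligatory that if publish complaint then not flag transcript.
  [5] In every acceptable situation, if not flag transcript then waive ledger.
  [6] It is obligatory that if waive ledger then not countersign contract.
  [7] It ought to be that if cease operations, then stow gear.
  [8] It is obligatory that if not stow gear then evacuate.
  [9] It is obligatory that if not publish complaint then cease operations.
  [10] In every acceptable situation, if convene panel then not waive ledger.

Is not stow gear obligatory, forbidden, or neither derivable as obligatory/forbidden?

Forbidden

Premise 1 states O(countersign_contract) outright.
Premise 6, O(waive_ledger → ¬countersign_contract), contraposes to O(countersign_contract → ¬waive_ledger); with O(countersign_contract) we get O(¬waive_ledger).
Premise 5 is O(¬flag_transcript → waive_ledger); contrapositively O(¬waive_ledger → flag_transcript). Since O(¬waive_ledger) holds, K gives O(flag_transcript).
Premise 4, O(publish_complaint → ¬flag_transcript), contraposes to O(flag_transcript → ¬publish_complaint); with O(flag_transcript) we get O(¬publish_complaint).
From O(¬publish_complaint) and premise 9, O(¬publish_complaint → cease_operations), we obtain O(cease_operations).
Applying K to premise 7 (O(cease_operations → stow_gear)) and O(cease_operations) yields O(stow_gear).
Premises 2, 3, 8, 10 do not contribute to this derivation.
Thus O(stow_gear), which is F(¬stow_gear): ¬stow_gear is forbidden.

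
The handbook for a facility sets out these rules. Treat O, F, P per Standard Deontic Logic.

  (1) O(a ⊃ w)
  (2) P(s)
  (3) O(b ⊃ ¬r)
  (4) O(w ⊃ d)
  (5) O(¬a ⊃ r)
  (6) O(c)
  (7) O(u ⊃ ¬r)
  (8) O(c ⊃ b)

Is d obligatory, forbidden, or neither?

From premise 6 we have O(c).
Applying K to premise 8 (O(c ⊃ b)) and O(c) yields O(b).
Applying K to premise 3 (O(b ⊃ ¬r)) and O(b) yields O(¬r).
Premise 5, O(¬a ⊃ r), contraposes to O(¬r ⊃ a); with O(¬r) we get O(a).
Applying K to premise 1 (O(a ⊃ w)) and O(a) yields O(w).
With premise 4, O(w ⊃ d), the K-axiom yields O(d).
Premises 2, 7 do not contribute to this derivation.
Hence d is obligatory.

Obligatory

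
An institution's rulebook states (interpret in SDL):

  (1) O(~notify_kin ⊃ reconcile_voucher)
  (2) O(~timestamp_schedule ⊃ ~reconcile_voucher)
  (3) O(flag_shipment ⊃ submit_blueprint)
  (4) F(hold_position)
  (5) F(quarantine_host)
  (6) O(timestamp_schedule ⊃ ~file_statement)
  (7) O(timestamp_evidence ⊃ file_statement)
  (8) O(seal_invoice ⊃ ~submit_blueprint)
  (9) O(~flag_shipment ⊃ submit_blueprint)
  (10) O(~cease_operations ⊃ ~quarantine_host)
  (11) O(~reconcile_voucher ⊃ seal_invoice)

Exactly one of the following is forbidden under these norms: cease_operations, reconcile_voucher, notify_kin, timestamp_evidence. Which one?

timestamp_evidence

Premises 9 and 3 cover both cases: O(~flag_shipment ⊃ submit_blueprint) and O(flag_shipment ⊃ submit_blueprint). Since ~flag_shipment ∨ flag_shipment is a tautology, O(submit_blueprint) follows.
The contrapositive of premise 8 (O(seal_invoice ⊃ ~submit_blueprint)) is O(submit_blueprint ⊃ ~seal_invoice), and O(submit_blueprint) is already established, so O(~seal_invoice).
Premise 11, O(~reconcile_voucher ⊃ seal_invoice), contraposes to O(~seal_invoice ⊃ reconcile_voucher); with O(~seal_invoice) we get O(reconcile_voucher).
Premise 2 is O(~timestamp_schedule ⊃ ~reconcile_voucher); contrapositively O(reconcile_voucher ⊃ timestamp_schedule). Since O(reconcile_voucher) holds, K gives O(timestamp_schedule).
From O(timestamp_schedule) and premise 6, O(timestamp_schedule ⊃ ~file_statement), we obtain O(~file_statement).
Premise 7 is O(timestamp_evidence ⊃ file_statement); contrapositively O(~file_statement ⊃ ~timestamp_evidence). Since O(~file_statement) holds, K gives O(~timestamp_evidence).
So O(~timestamp_evidence) holds, i.e. timestamp_evidence is forbidden. None of the other listed options is forbidden under the premises.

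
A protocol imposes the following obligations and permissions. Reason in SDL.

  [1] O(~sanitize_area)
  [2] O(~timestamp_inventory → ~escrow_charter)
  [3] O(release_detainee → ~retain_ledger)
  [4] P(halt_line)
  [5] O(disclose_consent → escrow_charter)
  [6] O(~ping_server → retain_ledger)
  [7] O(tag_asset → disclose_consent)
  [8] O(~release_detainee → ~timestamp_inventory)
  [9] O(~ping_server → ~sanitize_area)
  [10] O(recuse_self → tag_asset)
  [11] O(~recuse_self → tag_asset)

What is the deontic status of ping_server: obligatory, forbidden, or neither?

Obligatory

Premises 11 and 10 cover both cases: O(~recuse_self → tag_asset) and O(recuse_self → tag_asset). Since ~recuse_self ∨ recuse_self is a tautology, O(tag_asset) follows.
From O(tag_asset) and premise 7, O(tag_asset → disclose_consent), we obtain O(disclose_consent).
Premise 5 is O(disclose_consent → escrow_charter); since O(disclose_consent), deontic closure gives O(escrow_charter).
Premise 2 is O(~timestamp_inventory → ~escrow_charter); contrapositively O(escrow_charter → timestamp_inventory). Since O(escrow_charter) holds, K gives O(timestamp_inventory).
The contrapositive of premise 8 (O(~release_detainee → ~timestamp_inventory)) is O(timestamp_inventory → release_detainee), and O(timestamp_inventory) is already established, so O(release_detainee).
Applying K to premise 3 (O(release_detainee → ~retain_ledger)) and O(release_detainee) yields O(~retain_ledger).
The contrapositive of premise 6 (O(~ping_server → retain_ledger)) is O(~retain_ledger → ping_server), and O(~retain_ledger) is already established, so O(ping_server).
Premises 1, 4, 9 do not contribute to this derivation.
Hence ping_server is obligatory.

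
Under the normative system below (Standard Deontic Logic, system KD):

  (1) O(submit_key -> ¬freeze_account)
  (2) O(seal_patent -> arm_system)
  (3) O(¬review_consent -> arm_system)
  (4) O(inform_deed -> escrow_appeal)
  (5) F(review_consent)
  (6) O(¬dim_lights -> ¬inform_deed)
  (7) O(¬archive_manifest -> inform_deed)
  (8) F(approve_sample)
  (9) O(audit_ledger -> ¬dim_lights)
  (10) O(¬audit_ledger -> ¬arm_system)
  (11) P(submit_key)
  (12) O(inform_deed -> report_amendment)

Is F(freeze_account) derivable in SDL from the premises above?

Premise 1 is O(submit_key -> ¬freeze_account), but O(submit_key) is not derivable from the premises (the permission P(submit_key) asserts only ¬O(¬submit_key), not O(submit_key)), so it does not yield O(¬freeze_account).
No other premise forces O(¬freeze_account). An ideal world satisfying every premise can still have freeze_account true, so F(freeze_account) is not derivable.

No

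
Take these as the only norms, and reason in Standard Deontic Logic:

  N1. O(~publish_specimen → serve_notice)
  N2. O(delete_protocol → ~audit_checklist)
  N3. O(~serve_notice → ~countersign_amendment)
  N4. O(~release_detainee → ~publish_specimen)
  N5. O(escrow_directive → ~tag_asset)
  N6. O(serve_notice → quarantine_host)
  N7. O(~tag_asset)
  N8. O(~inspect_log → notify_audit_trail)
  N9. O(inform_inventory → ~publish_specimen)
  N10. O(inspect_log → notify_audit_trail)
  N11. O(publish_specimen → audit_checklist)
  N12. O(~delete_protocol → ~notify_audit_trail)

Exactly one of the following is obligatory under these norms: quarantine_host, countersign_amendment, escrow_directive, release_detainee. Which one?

Premises 10 and 8 are O(inspect_log → notify_audit_trail) and O(~inspect_log → notify_audit_trail); every ideal world satisfies inspect_log or ~inspect_log, so in either case notify_audit_trail holds — hence O(notify_audit_trail).
The contrapositive of premise 12 (O(~delete_protocol → ~notify_audit_trail)) is O(notify_audit_trail → delete_protocol), and O(notify_audit_trail) is already established, so O(delete_protocol).
Premise 2 is O(delete_protocol → ~audit_checklist); since O(delete_protocol), deontic closure gives O(~audit_checklist).
Premise 11 is O(publish_specimen → audit_checklist); contrapositively O(~audit_checklist → ~publish_specimen). Since O(~audit_checklist) holds, K gives O(~publish_specimen).
Applying K to premise 1 (O(~publish_specimen → serve_notice)) and O(~publish_specimen) yields O(serve_notice).
From O(serve_notice) and premise 6, O(serve_notice → quarantine_host), we obtain O(quarantine_host).
So O(quarantine_host) holds — quarantine_host is obligatory. None of the other listed options is made obligatory by any chain of premises.

quarantine_host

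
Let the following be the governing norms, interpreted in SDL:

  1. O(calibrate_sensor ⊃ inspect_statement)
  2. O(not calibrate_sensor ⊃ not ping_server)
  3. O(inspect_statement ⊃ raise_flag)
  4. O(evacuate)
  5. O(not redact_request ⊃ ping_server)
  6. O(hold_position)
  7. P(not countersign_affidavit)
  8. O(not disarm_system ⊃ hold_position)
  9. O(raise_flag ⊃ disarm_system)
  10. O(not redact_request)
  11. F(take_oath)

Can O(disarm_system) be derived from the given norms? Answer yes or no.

Yes

Premise 10 states O(not redact_request) outright.
Premise 5 is O(not redact_request ⊃ ping_server); since O(not redact_request), deontic closure gives O(ping_server).
The contrapositive of premise 2 (O(not calibrate_sensor ⊃ not ping_server)) is O(ping_server ⊃ calibrate_sensor), and O(ping_server) is already established, so O(calibrate_sensor).
With premise 1, O(calibrate_sensor ⊃ inspect_statement), the K-axiom yields O(inspect_statement).
Applying K to premise 3 (O(inspect_statement ⊃ raise_flag)) and O(inspect_statement) yields O(raise_flag).
From O(raise_flag) and premise 9, O(raise_flag ⊃ disarm_system), we obtain O(disarm_system).
Premises 4, 6, 7, 8, 11 do not contribute to this derivation.
So O(disarm_system) follows.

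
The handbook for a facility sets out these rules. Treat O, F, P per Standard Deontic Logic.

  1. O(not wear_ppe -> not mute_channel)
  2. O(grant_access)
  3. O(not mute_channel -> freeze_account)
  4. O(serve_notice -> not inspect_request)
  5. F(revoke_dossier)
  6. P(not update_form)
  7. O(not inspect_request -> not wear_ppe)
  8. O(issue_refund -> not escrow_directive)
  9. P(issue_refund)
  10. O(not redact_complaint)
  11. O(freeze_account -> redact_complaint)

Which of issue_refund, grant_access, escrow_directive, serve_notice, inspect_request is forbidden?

serve_notice

Premise 10 states O(not redact_complaint) outright.
The contrapositive of premise 11 (O(freeze_account -> redact_complaint)) is O(not redact_complaint -> not freeze_account), and O(not redact_complaint) is already established, so O(not freeze_account).
Premise 3, O(not mute_channel -> freeze_account), contraposes to O(not freeze_account -> mute_channel); with O(not freeze_account) we get O(mute_channel).
The contrapositive of premise 1 (O(not wear_ppe -> not mute_channel)) is O(mute_channel -> wear_ppe), and O(mute_channel) is already established, so O(wear_ppe).
Premise 7 is O(not inspect_request -> not wear_ppe); contrapositively O(wear_ppe -> inspect_request). Since O(wear_ppe) holds, K gives O(inspect_request).
The contrapositive of premise 4 (O(serve_notice -> not inspect_request)) is O(inspect_request -> not serve_notice), and O(inspect_request) is already established, so O(not serve_notice).
So O(not serve_notice) holds, i.e. serve_notice is forbidden. None of the other listed options is forbidden under the premises.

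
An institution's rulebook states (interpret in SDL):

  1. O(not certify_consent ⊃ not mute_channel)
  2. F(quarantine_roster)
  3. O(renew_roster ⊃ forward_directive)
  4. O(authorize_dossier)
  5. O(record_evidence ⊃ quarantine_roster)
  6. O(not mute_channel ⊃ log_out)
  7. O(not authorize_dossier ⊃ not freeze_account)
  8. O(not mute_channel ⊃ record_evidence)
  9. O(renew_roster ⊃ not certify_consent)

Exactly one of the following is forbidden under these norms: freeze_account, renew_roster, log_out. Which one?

renew_roster

F(quarantine_roster) at premise 2 means O(not quarantine_roster).
Premise 5 is O(record_evidence ⊃ quarantine_roster); contrapositively O(not quarantine_roster ⊃ not record_evidence). Since O(not quarantine_roster) holds, K gives O(not record_evidence).
Premise 8 is O(not mute_channel ⊃ record_evidence); contrapositively O(not record_evidence ⊃ mute_channel). Since O(not record_evidence) holds, K gives O(mute_channel).
The contrapositive of premise 1 (O(not certify_consent ⊃ not mute_channel)) is O(mute_channel ⊃ certify_consent), and O(mute_channel) is already established, so O(certify_consent).
The contrapositive of premise 9 (O(renew_roster ⊃ not certify_consent)) is O(certify_consent ⊃ not renew_roster), and O(certify_consent) is already established, so O(not renew_roster).
So O(not renew_roster) holds, i.e. renew_roster is forbidden. None of the other listed options is forbidden under the premises.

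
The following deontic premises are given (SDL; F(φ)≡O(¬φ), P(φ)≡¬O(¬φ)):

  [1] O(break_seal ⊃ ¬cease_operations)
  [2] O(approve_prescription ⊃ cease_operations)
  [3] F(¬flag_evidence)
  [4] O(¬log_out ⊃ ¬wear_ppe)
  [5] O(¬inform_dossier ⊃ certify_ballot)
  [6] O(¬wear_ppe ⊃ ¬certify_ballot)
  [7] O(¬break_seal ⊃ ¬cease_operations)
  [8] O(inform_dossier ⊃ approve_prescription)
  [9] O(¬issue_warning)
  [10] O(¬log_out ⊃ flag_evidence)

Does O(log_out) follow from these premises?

Yes

By case analysis on ¬break_seal: premise 7 gives O(¬break_seal ⊃ ¬cease_operations) and premise 1 gives O(break_seal ⊃ ¬cease_operations), so O(¬cease_operations) either way.
Premise 2 is O(approve_prescription ⊃ cease_operations); contrapositively O(¬cease_operations ⊃ ¬approve_prescription). Since O(¬cease_operations) holds, K gives O(¬approve_prescription).
Premise 8 is O(inform_dossier ⊃ approve_prescription); contrapositively O(¬approve_prescription ⊃ ¬inform_dossier). Since O(¬approve_prescription) holds, K gives O(¬inform_dossier).
Premise 5 is O(¬inform_dossier ⊃ certify_ballot); since O(¬inform_dossier), deontic closure gives O(certify_ballot).
Premise 6 is O(¬wear_ppe ⊃ ¬certify_ballot); contrapositively O(certify_ballot ⊃ wear_ppe). Since O(certify_ballot) holds, K gives O(wear_ppe).
Premise 4, O(¬log_out ⊃ ¬wear_ppe), contraposes to O(wear_ppe ⊃ log_out); with O(wear_ppe) we get O(log_out).
Premises 3, 9, 10 do not contribute to this derivation.
So O(log_out) follows.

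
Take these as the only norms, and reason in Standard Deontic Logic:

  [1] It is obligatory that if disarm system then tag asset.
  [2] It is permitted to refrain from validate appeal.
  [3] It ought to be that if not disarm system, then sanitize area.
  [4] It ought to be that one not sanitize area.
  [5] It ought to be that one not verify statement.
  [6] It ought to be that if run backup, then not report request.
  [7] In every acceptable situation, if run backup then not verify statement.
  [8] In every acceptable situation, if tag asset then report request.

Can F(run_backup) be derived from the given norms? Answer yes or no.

Yes

Premise 4 states O(¬sanitize_area) outright.
Premise 3 is O(¬disarm_system → sanitize_area); contrapositively O(¬sanitize_area → disarm_system). Since O(¬sanitize_area) holds, K gives O(disarm_system).
With premise 1, O(disarm_system → tag_asset), the K-axiom yields O(tag_asset).
Applying K to premise 8 (O(tag_asset → report_request)) and O(tag_asset) yields O(report_request).
Premise 6, O(run_backup → ¬report_request), contraposes to O(report_request → ¬run_backup); with O(report_request) we get O(¬run_backup).
Premises 2, 5, 7 do not contribute to this derivation.
So O(¬run_backup) holds, i.e. F(run_backup). The claim follows.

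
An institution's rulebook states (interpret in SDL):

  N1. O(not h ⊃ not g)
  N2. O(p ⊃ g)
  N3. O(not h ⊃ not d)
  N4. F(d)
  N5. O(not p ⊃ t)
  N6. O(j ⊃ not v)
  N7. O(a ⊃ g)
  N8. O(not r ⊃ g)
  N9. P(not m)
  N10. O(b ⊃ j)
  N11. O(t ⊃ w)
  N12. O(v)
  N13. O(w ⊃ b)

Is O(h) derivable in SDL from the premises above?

Premise 12 states O(v) outright.
Premise 6 is O(j ⊃ not v); contrapositively O(v ⊃ not j). Since O(v) holds, K gives O(not j).
The contrapositive of premise 10 (O(b ⊃ j)) is O(not j ⊃ not b), and O(not j) is already established, so O(not b).
The contrapositive of premise 13 (O(w ⊃ b)) is O(not b ⊃ not w), and O(not b) is already established, so O(not w).
Premise 11, O(t ⊃ w), contraposes to O(not w ⊃ not t); with O(not w) we get O(not t).
The contrapositive of premise 5 (O(not p ⊃ t)) is O(not t ⊃ p), and O(not t) is already established, so O(p).
Applying K to premise 2 (O(p ⊃ g)) and O(p) yields O(g).
The contrapositive of premise 1 (O(not h ⊃ not g)) is O(g ⊃ h), and O(g) is already established, so O(h).
Premises 3, 4, 7, 8, 9 do not contribute to this derivation.
So O(h) follows.

Yes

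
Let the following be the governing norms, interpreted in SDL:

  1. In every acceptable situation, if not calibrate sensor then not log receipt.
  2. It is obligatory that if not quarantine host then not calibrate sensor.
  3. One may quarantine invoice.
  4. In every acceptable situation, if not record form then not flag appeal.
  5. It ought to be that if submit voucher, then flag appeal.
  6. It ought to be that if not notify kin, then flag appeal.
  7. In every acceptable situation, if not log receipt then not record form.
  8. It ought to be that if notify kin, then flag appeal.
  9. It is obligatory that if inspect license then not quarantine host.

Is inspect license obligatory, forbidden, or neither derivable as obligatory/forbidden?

Forbidden

By case analysis on notify_kin: premise 8 gives O(notify_kin → flag_appeal) and premise 6 gives O(¬notify_kin → flag_appeal), so O(flag_appeal) either way.
Premise 4, O(¬record_form → ¬flag_appeal), contraposes to O(flag_appeal → record_form); with O(flag_appeal) we get O(record_form).
The contrapositive of premise 7 (O(¬log_receipt → ¬record_form)) is O(record_form → log_receipt), and O(record_form) is already established, so O(log_receipt).
Premise 1 is O(¬calibrate_sensor → ¬log_receipt); contrapositively O(log_receipt → calibrate_sensor). Since O(log_receipt) holds, K gives O(calibrate_sensor).
The contrapositive of premise 2 (O(¬quarantine_host → ¬calibrate_sensor)) is O(calibrate_sensor → quarantine_host), and O(calibrate_sensor) is already established, so O(quarantine_host).
The contrapositive of premise 9 (O(inspect_license → ¬quarantine_host)) is O(quarantine_host → ¬inspect_license), and O(quarantine_host) is already established, so O(¬inspect_license).
Premises 3, 5 do not contribute to this derivation.
Thus O(¬inspect_license), which is F(inspect_license): inspect_license is forbidden.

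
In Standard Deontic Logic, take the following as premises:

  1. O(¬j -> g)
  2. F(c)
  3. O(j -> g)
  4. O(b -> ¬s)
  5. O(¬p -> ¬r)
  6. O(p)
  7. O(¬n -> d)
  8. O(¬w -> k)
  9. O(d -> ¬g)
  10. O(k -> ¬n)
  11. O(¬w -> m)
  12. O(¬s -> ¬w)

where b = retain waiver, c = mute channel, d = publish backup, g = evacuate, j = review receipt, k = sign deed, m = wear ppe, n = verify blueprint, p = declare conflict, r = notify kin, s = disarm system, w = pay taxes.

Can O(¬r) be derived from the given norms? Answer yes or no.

No

Premise 5 is O(¬p -> ¬r), but O(¬p) is not derivable from the premises, so it does not yield O(¬r).
No other premise forces O(¬r). An ideal world satisfying every premise can still have ¬r false, so O(¬r) is not derivable.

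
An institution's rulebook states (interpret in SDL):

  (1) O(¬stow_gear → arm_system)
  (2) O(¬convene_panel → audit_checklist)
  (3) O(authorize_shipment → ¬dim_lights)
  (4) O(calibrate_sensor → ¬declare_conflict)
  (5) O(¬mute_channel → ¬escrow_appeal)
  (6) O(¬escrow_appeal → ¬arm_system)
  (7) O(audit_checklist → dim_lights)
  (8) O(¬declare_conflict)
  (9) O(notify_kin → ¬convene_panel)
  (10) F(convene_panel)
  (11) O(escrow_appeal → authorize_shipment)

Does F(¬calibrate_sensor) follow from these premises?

No

Premise 4 is O(calibrate_sensor → ¬declare_conflict); even if O(¬declare_conflict) held, inferring O(calibrate_sensor) would be affirming the consequent — invalid.
No other premise forces O(calibrate_sensor). An ideal world satisfying every premise can still have ¬calibrate_sensor true, so F(¬calibrate_sensor) is not derivable.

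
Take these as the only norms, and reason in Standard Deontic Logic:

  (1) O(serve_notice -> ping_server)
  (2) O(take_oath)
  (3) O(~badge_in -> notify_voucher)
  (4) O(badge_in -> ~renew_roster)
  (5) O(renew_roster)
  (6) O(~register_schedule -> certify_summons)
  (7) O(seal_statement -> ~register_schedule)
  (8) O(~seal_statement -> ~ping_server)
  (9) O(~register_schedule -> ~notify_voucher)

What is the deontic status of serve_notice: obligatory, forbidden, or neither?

From premise 5 we have O(renew_roster).
Premise 4 is O(badge_in -> ~renew_roster); contrapositively O(renew_roster -> ~badge_in). Since O(renew_roster) holds, K gives O(~badge_in).
With premise 3, O(~badge_in -> notify_voucher), the K-axiom yields O(notify_voucher).
Premise 9, O(~register_schedule -> ~notify_voucher), contraposes to O(notify_voucher -> register_schedule); with O(notify_voucher) we get O(register_schedule).
Premise 7 is O(seal_statement -> ~register_schedule); contrapositively O(register_schedule -> ~seal_statement). Since O(register_schedule) holds, K gives O(~seal_statement).
From O(~seal_statement) and premise 8, O(~seal_statement -> ~ping_server), we obtain O(~ping_server).
Premise 1, O(serve_notice -> ping_server), contraposes to O(~ping_server -> ~serve_notice); with O(~ping_server) we get O(~serve_notice).
Premises 2, 6 do not contribute to this derivation.
Thus O(~serve_notice), which is F(serve_notice): serve_notice is forbidden.

Forbidden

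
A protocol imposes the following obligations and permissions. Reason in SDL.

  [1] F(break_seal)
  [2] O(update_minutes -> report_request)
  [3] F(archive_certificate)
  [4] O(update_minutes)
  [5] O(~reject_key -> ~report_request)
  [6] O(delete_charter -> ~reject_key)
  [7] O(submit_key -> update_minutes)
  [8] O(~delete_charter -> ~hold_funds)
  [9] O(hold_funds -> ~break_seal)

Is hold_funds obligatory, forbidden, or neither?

Premise 4 states O(update_minutes) outright.
Applying K to premise 2 (O(update_minutes -> report_request)) and O(update_minutes) yields O(report_request).
The contrapositive of premise 5 (O(~reject_key -> ~report_request)) is O(report_request -> reject_key), and O(report_request) is already established, so O(reject_key).
The contrapositive of premise 6 (O(delete_charter -> ~reject_key)) is O(reject_key -> ~delete_charter), and O(reject_key) is already established, so O(~delete_charter).
Applying K to premise 8 (O(~delete_charter -> ~hold_funds)) and O(~delete_charter) yields O(~hold_funds).
Premises 1, 3, 7, 9 do not contribute to this derivation.
Thus O(~hold_funds), which is F(hold_funds): hold_funds is forbidden.

Forbidden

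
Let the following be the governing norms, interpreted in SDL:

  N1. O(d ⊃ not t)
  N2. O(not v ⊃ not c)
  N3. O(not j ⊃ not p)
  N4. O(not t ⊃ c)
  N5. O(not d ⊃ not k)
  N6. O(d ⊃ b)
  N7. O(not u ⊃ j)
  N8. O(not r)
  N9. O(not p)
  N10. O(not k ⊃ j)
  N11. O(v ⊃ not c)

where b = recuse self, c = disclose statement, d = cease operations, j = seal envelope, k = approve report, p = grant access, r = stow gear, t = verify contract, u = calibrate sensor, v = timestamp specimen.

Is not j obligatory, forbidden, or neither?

Forbidden

By case analysis on not v: premise 2 gives O(not v ⊃ not c) and premise 11 gives O(v ⊃ not c), so O(not c) either way.
The contrapositive of premise 4 (O(not t ⊃ c)) is O(not c ⊃ t), and O(not c) is already established, so O(t).
Premise 1, O(d ⊃ not t), contraposes to O(t ⊃ not d); with O(t) we get O(not d).
Applying K to premise 5 (O(not d ⊃ not k)) and O(not d) yields O(not k).
With premise 10, O(not k ⊃ j), the K-axiom yields O(j).
Premises 3, 6, 7, 8, 9 do not contribute to this derivation.
Thus O(j), which is F(not j): not j is forbidden.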